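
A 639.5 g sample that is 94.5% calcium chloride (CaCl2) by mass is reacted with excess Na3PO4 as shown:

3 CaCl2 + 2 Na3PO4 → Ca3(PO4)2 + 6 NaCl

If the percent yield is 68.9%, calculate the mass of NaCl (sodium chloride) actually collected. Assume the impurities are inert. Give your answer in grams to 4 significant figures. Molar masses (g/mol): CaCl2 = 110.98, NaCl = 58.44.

438.5 g

Pure CaCl2 available = 639.5 g × 0.945 = 604.33 g.
n(CaCl2) = 604.33 g / 110.98 g/mol = 5.4454 mol.
From the equation the CaCl2:NaCl mole ratio is 3:6, so n(NaCl) = 5.4454 × 6/3 = 10.891 mol.
Mass of NaCl = 10.891 mol × 58.44 g/mol = 636.46 g.
Actual mass collected = 636.46 g × 0.689 = 438.52 g.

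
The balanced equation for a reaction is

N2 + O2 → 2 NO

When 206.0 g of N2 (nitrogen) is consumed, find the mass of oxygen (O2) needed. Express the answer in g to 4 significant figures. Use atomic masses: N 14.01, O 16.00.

M(N2) = 2(14.01) = 28.02 g/mol.
M(O2) = 2(16.00) = 32.00 g/mol.
n(N2) = 206.00 g / 28.02 g/mol = 7.3519 mol.
From the equation the N2:O2 mole ratio is 1:1, so n(O2) = 7.3519 × 1/1 = 7.3519 mol.
Mass of O2 = 7.3519 mol × 32.00 g/mol = 235.26 g.

235.3 g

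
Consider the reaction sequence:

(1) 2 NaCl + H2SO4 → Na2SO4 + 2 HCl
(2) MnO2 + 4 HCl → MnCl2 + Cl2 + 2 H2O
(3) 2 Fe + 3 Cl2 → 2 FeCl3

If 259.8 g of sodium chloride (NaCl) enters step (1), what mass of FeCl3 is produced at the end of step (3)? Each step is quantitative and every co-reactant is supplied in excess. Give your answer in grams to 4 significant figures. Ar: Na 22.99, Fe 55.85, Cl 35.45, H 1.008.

M(NaCl) = 22.99 + 35.45 = 58.44 g/mol.
M(FeCl3) = 55.85 + 3(35.45) = 162.20 g/mol.
n(NaCl) = 259.8 / 58.44 = 4.4456 mol.
Reaction (1): NaCl→HCl ratio 2:2 ⇒ n(HCl) = 4.4456 mol.
Reaction (2): HCl→Cl2 ratio 4:1 ⇒ n(Cl2) = 1.1114 mol.
Reaction (3): Cl2→FeCl3 ratio 3:2 ⇒ n(FeCl3) = 0.74093 mol.
Mass of FeCl3 = 0.74093 × 162.20 = 120.18 g.

120.2 g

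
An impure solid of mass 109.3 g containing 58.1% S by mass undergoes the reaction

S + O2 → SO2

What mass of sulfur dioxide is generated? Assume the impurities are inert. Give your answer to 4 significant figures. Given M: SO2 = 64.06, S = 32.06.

Mass of pure S = 109.3 g × 0.581 = 63.503 g.
n(S) = 63.503 g / 32.06 g/mol = 1.9808 mol.
From the equation the S:SO2 mole ratio is 1:1, so n(SO2) = 1.9808 × 1/1 = 1.9808 mol.
Mass of SO2 = 1.9808 mol × 64.06 g/mol = 126.89 g.

126.9 g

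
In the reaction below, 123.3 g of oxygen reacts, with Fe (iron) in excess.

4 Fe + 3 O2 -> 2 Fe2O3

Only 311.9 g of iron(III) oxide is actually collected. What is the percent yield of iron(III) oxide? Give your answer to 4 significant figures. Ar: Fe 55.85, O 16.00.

76.03 %

M(O2) = 2(16.00) = 32.00 g/mol.
M(Fe2O3) = 2(55.85) + 3(16.00) = 159.70 g/mol.
n(O2) = 123.30 g / 32.00 g/mol = 3.8531 mol.
From the equation the O2:Fe2O3 mole ratio is 3:2, so n(Fe2O3) = 3.8531 × 2/3 = 2.5688 mol.
Mass of Fe2O3 = 2.5688 mol × 159.70 g/mol = 410.23 g.
This is the theoretical yield. Percent yield = 311.9 g / 410.23 g × 100% = 76.031%.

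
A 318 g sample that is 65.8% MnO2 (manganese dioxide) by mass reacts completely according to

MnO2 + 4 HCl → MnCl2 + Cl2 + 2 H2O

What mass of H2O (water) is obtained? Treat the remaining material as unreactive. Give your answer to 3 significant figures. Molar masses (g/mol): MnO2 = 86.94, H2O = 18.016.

Mass of pure MnO2 = 318 g × 0.658 = 209.2 g.
n(MnO2) = 209.2 g / 86.94 g/mol = 2.407 mol.
From the equation the MnO2:H2O mole ratio is 1:2, so n(H2O) = 2.407 × 2/1 = 4.814 mol.
Mass of H2O = 4.814 mol × 18.016 g/mol = 86.72 g.

86.7 g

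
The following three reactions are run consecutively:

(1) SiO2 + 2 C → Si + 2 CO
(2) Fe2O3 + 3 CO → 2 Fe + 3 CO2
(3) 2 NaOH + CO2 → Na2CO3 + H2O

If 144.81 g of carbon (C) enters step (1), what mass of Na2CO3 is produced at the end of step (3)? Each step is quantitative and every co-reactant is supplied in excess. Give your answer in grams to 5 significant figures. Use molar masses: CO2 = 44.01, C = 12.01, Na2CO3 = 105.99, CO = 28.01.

1278.0 g

n(C) = 144.81 / 12.01 = 12.0575 mol.
Reaction (1): C→CO ratio 2:2 ⇒ n(CO) = 12.0575 mol.
Reaction (2): CO→CO2 ratio 3:3 ⇒ n(CO2) = 12.0575 mol.
Reaction (3): CO2→Na2CO3 ratio 1:1 ⇒ n(Na2CO3) = 12.0575 mol.
Mass of Na2CO3 = 12.0575 × 105.99 = 1277.97 g.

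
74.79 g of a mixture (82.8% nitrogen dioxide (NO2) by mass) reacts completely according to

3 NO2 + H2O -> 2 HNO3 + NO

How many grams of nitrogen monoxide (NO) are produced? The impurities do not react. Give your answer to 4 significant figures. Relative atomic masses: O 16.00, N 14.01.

13.46 g

Mass of pure NO2 = 74.79 g × 0.828 = 61.926 g.
M(NO2) = 14.01 + 2(16.00) = 46.01 g/mol.
M(NO) = 14.01 + 16.00 = 30.01 g/mol.
n(NO2) = 61.926 g / 46.01 g/mol = 1.3459 mol.
From the equation the NO2:NO mole ratio is 3:1, so n(NO) = 1.3459 × 1/3 = 0.44864 mol.
Mass of NO = 0.44864 mol × 30.01 g/mol = 13.464 g.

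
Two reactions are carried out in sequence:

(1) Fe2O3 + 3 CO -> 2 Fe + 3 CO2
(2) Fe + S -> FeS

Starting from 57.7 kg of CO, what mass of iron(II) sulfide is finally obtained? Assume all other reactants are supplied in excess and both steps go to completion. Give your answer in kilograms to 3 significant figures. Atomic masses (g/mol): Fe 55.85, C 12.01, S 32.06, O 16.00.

121 kg

M(CO) = 12.01 + 16.00 = 28.01 g/mol.
M(FeS) = 55.85 + 32.06 = 87.91 g/mol.
57.7 kg = 57700 g.
n(CO) = 57700 / 28.01 = 2060 mol.
Step 1 gives a 3:2 ratio of CO to Fe, so n(Fe) = 1373 mol.
In step 2 the Fe:FeS ratio is 1:1, so n(FeS) = 1373 mol.
Mass of FeS = 1373 × 87.91 = 120700 g = 121 kg.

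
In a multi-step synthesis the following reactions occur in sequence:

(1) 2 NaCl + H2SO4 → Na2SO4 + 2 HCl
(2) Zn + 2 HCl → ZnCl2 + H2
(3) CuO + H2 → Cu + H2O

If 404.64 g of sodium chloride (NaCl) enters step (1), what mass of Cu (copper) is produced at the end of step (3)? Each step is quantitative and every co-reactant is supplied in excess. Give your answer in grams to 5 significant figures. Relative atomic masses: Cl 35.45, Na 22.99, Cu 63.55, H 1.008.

M(NaCl) = 22.99 + 35.45 = 58.44 g/mol.
M(Cu) = 63.55 g/mol.
n(NaCl) = 404.64 / 58.44 = 6.92402 mol.
Reaction (1): NaCl→HCl ratio 2:2 ⇒ n(HCl) = 6.92402 mol.
Reaction (2): HCl→H2 ratio 2:1 ⇒ n(H2) = 3.46201 mol.
Reaction (3): H2→Cu ratio 1:1 ⇒ n(Cu) = 3.46201 mol.
Mass of Cu = 3.46201 × 63.55 = 220.011 g.

220.01 g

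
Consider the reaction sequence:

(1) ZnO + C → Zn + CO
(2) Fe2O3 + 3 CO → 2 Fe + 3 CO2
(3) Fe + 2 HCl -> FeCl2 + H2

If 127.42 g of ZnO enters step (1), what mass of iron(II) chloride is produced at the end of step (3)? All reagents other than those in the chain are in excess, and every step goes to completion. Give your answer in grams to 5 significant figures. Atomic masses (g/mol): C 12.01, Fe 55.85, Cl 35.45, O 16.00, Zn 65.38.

M(ZnO) = 65.38 + 16.00 = 81.38 g/mol.
M(FeCl2) = 55.85 + 2(35.45) = 126.75 g/mol.
n(ZnO) = 127.42 / 81.38 = 1.56574 mol.
Reaction (1): ZnO→CO ratio 1:1 ⇒ n(CO) = 1.56574 mol.
Reaction (2): CO→Fe ratio 3:2 ⇒ n(Fe) = 1.04383 mol.
Reaction (3): Fe→FeCl2 ratio 1:1 ⇒ n(FeCl2) = 1.04383 mol.
Mass of FeCl2 = 1.04383 × 126.75 = 132.305 g.

132.31 g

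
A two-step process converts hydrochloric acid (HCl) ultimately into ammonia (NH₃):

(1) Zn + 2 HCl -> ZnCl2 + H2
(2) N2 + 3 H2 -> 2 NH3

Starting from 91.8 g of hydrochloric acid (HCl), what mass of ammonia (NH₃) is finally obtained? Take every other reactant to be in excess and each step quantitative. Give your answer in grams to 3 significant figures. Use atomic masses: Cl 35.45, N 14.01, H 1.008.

M(HCl) = 1.008 + 35.45 = 36.458 g/mol.
M(NH3) = 14.01 + 3(1.008) = 17.034 g/mol.
n(HCl) = 91.80 / 36.458 = 2.518 mol.
Step 1 gives a 2:1 ratio of HCl to H2, so n(H2) = 1.259 mol.
In step 2 the H2:NH3 ratio is 3:2, so n(NH3) = 0.8393 mol.
Mass of NH3 = 0.8393 × 17.034 = 14.30 g.

14.3 g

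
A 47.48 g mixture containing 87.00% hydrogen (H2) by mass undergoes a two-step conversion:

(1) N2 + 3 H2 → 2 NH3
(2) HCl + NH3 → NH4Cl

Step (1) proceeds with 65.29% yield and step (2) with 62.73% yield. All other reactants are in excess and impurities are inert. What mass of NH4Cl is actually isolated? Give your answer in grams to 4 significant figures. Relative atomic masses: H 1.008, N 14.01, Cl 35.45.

Pure H2 = 47.48 × 0.8700 = 41.308 g.
M(H2) = 2(1.008) = 2.016 g/mol.
M(NH4Cl) = 14.01 + 4(1.008) + 35.45 = 53.492 g/mol.
n(H2) = 41.308 / 2.016 = 20.490 mol.
Step 1 (H2:NH3 = 3:2): theoretical n(NH3) = 13.660 mol; at 65.29% yield, n(NH3) = 8.9186 mol.
Step 2 (NH3:NH4Cl = 1:1): theoretical n(NH4Cl) = 8.9186 mol, so theoretical mass = 8.9186 × 53.492 = 477.07 g.
At 62.73% yield, actual mass of NH4Cl = 477.07 × 0.6273 = 299.27 g.

299.3 g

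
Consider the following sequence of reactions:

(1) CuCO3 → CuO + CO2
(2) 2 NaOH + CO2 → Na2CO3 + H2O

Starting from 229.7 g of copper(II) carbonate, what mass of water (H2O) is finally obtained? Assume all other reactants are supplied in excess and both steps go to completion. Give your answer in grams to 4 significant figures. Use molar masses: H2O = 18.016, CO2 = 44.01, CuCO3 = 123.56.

33.49 g

n(CuCO3) = 229.70 / 123.56 = 1.8590 mol.
Step 1 gives a 1:1 ratio of CuCO3 to CO2, so n(CO2) = 1.8590 mol.
In step 2 the CO2:H2O ratio is 1:1, so n(H2O) = 1.8590 mol.
Mass of H2O = 1.8590 × 18.016 = 33.492 g.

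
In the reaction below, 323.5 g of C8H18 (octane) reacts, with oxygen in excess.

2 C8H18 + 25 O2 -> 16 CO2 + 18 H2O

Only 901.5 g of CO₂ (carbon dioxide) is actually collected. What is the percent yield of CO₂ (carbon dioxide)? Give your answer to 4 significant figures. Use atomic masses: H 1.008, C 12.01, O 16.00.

M(C8H18) = 8(12.01) + 18(1.008) = 114.224 g/mol.
M(CO2) = 12.01 + 2(16.00) = 44.01 g/mol.
n(C8H18) = 323.50 g / 114.224 g/mol = 2.8322 mol.
From the equation the C8H18:CO2 mole ratio is 2:16, so n(CO2) = 2.8322 × 16/2 = 22.657 mol.
Mass of CO2 = 22.657 mol × 44.01 g/mol = 997.14 g.
This is the theoretical yield. Percent yield = 901.5 g / 997.14 g × 100% = 90.408%.

90.41 %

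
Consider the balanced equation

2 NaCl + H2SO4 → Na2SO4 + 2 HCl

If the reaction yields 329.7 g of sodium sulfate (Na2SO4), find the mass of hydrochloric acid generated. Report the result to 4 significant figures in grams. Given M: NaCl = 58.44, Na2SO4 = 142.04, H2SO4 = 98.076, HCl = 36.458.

169.3 g

n(Na2SO4) = 329.70 g / 142.04 g/mol = 2.3212 mol.
From the equation the Na2SO4:HCl mole ratio is 1:2, so n(HCl) = 2.3212 × 2/1 = 4.6424 mol.
Mass of HCl = 4.6424 mol × 36.458 g/mol = 169.25 g.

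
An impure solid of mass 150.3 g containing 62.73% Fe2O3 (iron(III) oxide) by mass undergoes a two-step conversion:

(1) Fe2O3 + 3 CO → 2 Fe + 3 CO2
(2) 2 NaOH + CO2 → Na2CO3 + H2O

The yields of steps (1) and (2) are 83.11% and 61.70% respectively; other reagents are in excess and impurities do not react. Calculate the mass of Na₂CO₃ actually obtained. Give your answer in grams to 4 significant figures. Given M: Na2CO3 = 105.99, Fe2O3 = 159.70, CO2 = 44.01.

96.26 g

Pure Fe2O3 = 150.3 × 0.6273 = 94.283 g.
n(Fe2O3) = 94.283 / 159.70 = 0.59038 mol.
Step 1 (Fe2O3:CO2 = 1:3): theoretical n(CO2) = 1.7711 mol; at 83.11% yield, n(CO2) = 1.4720 mol.
Step 2 (CO2:Na2CO3 = 1:1): theoretical n(Na2CO3) = 1.4720 mol, so theoretical mass = 1.4720 × 105.99 = 156.02 g.
At 61.70% yield, actual mass of Na2CO3 = 156.02 × 0.6170 = 96.262 g.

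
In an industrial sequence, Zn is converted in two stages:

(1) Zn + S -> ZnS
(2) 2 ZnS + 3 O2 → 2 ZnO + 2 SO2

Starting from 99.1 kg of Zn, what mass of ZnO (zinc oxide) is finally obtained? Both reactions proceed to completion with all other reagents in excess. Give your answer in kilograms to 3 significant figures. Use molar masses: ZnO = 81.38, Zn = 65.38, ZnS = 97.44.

123 kg

99.1 kg = 99100 g.
n(Zn) = 99100 / 65.38 = 1516 mol.
Step 1 gives a 1:1 ratio of Zn to ZnS, so n(ZnS) = 1516 mol.
In step 2 the ZnS:ZnO ratio is 2:2, so n(ZnO) = 1516 mol.
Mass of ZnO = 1516 × 81.38 = 123400 g = 123 kg.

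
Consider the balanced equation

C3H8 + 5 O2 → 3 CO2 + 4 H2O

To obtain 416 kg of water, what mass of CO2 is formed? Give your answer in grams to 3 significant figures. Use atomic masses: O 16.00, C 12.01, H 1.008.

762000 g

M(H2O) = 2(1.008) + 16.00 = 18.016 g/mol.
M(CO2) = 12.01 + 2(16.00) = 44.01 g/mol.
Convert: 416 kg = 416000 g.
n(H2O) = 416000 g / 18.016 g/mol = 23090 mol.
From the equation the H2O:CO2 mole ratio is 4:3, so n(CO2) = 23090 × 3/4 = 17320 mol.
Mass of CO2 = 17320 mol × 44.01 g/mol = 762200 g.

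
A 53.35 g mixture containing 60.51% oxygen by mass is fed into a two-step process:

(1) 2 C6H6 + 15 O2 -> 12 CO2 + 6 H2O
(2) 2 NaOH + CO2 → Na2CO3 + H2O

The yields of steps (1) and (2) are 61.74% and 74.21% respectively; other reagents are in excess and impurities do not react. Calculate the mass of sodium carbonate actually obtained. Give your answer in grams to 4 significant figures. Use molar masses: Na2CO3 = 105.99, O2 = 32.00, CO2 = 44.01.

39.19 g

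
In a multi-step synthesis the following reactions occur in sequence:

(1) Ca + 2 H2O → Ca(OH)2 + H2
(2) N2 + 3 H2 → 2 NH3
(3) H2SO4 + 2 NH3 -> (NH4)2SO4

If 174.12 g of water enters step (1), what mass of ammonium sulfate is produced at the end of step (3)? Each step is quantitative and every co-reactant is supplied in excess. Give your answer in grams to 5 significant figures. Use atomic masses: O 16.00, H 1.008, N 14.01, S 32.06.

M(H2O) = 2(1.008) + 16.00 = 18.016 g/mol.
M((NH4)2SO4) = 2(14.01) + 8(1.008) + 32.06 + 4(16.00) = 132.144 g/mol.
n(H2O) = 174.12 / 18.016 = 9.66474 mol.
Reaction (1): H2O→H2 ratio 2:1 ⇒ n(H2) = 4.83237 mol.
Reaction (2): H2→NH3 ratio 3:2 ⇒ n(NH3) = 3.22158 mol.
Reaction (3): NH3→(NH4)2SO4 ratio 2:1 ⇒ n((NH4)2SO4) = 1.61079 mol.
Mass of (NH4)2SO4 = 1.61079 × 132.144 = 212.856 g.

212.86 g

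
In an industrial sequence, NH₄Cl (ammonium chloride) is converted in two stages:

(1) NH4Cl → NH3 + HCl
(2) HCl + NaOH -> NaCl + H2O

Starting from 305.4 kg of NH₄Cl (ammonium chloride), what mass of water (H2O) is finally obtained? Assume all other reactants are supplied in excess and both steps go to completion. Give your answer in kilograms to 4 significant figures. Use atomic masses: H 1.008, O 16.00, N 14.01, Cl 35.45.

102.9 kg

M(NH4Cl) = 14.01 + 4(1.008) + 35.45 = 53.492 g/mol.
M(H2O) = 2(1.008) + 16.00 = 18.016 g/mol.
305.4 kg = 305400 g.
n(NH4Cl) = 305400 / 53.492 = 5709.3 mol.
Step 1 gives a 1:1 ratio of NH4Cl to HCl, so n(HCl) = 5709.3 mol.
In step 2 the HCl:H2O ratio is 1:1, so n(H2O) = 5709.3 mol.
Mass of H2O = 5709.3 × 18.016 = 102860 g = 102.9 kg.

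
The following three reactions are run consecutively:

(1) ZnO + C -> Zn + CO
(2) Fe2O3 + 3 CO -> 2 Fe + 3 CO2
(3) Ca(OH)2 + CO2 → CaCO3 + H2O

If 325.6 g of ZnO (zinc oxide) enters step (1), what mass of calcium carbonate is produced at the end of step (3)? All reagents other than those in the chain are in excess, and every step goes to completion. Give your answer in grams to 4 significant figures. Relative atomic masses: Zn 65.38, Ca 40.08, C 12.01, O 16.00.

400.5 g

M(ZnO) = 65.38 + 16.00 = 81.38 g/mol.
M(CaCO3) = 40.08 + 12.01 + 3(16.00) = 100.09 g/mol.
n(ZnO) = 325.6 / 81.38 = 4.0010 mol.
Reaction (1): ZnO→CO ratio 1:1 ⇒ n(CO) = 4.0010 mol.
Reaction (2): CO→CO2 ratio 3:3 ⇒ n(CO2) = 4.0010 mol.
Reaction (3): CO2→CaCO3 ratio 1:1 ⇒ n(CaCO3) = 4.0010 mol.
Mass of CaCO3 = 4.0010 × 100.09 = 400.46 g.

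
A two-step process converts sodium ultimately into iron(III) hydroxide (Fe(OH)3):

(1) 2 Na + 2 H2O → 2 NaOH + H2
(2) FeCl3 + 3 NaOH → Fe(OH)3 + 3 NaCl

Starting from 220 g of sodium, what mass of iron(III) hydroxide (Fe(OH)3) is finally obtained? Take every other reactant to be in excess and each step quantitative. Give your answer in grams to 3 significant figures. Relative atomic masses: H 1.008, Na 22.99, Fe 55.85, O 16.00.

M(Na) = 22.99 g/mol.
M(Fe(OH)3) = 55.85 + 3(16.00) + 3(1.008) = 106.874 g/mol.
n(Na) = 220.0 / 22.99 = 9.569 mol.
Step 1 gives a 2:2 ratio of Na to NaOH, so n(NaOH) = 9.569 mol.
In step 2 the NaOH:Fe(OH)3 ratio is 3:1, so n(Fe(OH)3) = 3.190 mol.
Mass of Fe(OH)3 = 3.190 × 106.874 = 340.9 g.

341 g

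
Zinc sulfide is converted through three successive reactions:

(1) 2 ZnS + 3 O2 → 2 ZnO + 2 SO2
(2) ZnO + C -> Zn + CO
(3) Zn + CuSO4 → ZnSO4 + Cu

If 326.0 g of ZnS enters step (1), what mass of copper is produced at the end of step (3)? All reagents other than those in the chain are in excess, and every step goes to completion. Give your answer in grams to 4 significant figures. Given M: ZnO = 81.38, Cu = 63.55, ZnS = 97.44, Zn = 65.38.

n(ZnS) = 326.0 / 97.44 = 3.3456 mol.
Reaction (1): ZnS→ZnO ratio 2:2 ⇒ n(ZnO) = 3.3456 mol.
Reaction (2): ZnO→Zn ratio 1:1 ⇒ n(Zn) = 3.3456 mol.
Reaction (3): Zn→Cu ratio 1:1 ⇒ n(Cu) = 3.3456 mol.
Mass of Cu = 3.3456 × 63.55 = 212.62 g.

212.6 g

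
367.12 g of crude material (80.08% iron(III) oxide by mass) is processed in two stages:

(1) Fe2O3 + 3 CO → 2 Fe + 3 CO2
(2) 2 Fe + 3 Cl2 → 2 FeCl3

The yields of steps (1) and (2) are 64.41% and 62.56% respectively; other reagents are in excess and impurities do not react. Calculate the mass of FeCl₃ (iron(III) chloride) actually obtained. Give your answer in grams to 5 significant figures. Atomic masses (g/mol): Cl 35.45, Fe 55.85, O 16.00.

240.63 g

Pure Fe2O3 = 367.12 × 0.8008 = 293.990 g.
M(Fe2O3) = 2(55.85) + 3(16.00) = 159.70 g/mol.
M(FeCl3) = 55.85 + 3(35.45) = 162.20 g/mol.
n(Fe2O3) = 293.990 / 159.70 = 1.84089 mol.
Step 1 (Fe2O3:Fe = 1:2): theoretical n(Fe) = 3.68177 mol; at 64.41% yield, n(Fe) = 2.37143 mol.
Step 2 (Fe:FeCl3 = 2:2): theoretical n(FeCl3) = 2.37143 mol, so theoretical mass = 2.37143 × 162.20 = 384.646 g.
At 62.56% yield, actual mass of FeCl3 = 384.646 × 0.6256 = 240.635 g.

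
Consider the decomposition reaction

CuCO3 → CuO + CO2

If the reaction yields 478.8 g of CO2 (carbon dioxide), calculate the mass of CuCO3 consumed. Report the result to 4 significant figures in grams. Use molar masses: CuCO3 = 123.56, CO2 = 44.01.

1344 g

n(CO2) = 478.80 g / 44.01 g/mol = 10.879 mol.
From the equation the CO2:CuCO3 mole ratio is 1:1, so n(CuCO3) = 10.879 × 1/1 = 10.879 mol.
Mass of CuCO3 = 10.879 mol × 123.56 g/mol = 1344.3 g.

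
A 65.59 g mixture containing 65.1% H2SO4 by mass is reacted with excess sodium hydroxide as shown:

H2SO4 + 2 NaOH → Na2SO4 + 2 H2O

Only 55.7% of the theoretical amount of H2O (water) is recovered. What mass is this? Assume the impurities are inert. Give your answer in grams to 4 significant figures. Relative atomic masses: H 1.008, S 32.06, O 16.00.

8.738 g

Pure H2SO4 available = 65.59 g × 0.651 = 42.699 g.
M(H2SO4) = 2(1.008) + 32.06 + 4(16.00) = 98.076 g/mol.
M(H2O) = 2(1.008) + 16.00 = 18.016 g/mol.
n(H2SO4) = 42.699 g / 98.076 g/mol = 0.43537 mol.
From the equation the H2SO4:H2O mole ratio is 1:2, so n(H2O) = 0.43537 × 2/1 = 0.87073 mol.
Mass of H2O = 0.87073 mol × 18.016 g/mol = 15.687 g.
Actual mass collected = 15.687 g × 0.557 = 8.7377 g.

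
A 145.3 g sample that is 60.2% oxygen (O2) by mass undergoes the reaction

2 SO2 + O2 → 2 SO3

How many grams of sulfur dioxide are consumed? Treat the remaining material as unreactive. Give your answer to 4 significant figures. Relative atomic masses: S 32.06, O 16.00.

350.2 g

Mass of pure O2 = 145.3 g × 0.602 = 87.471 g.
M(O2) = 2(16.00) = 32.00 g/mol.
M(SO2) = 32.06 + 2(16.00) = 64.06 g/mol.
n(O2) = 87.471 g / 32.00 g/mol = 2.7335 mol.
From the equation the O2:SO2 mole ratio is 1:2, so n(SO2) = 2.7335 × 2/1 = 5.4669 mol.
Mass of SO2 = 5.4669 mol × 64.06 g/mol = 350.21 g.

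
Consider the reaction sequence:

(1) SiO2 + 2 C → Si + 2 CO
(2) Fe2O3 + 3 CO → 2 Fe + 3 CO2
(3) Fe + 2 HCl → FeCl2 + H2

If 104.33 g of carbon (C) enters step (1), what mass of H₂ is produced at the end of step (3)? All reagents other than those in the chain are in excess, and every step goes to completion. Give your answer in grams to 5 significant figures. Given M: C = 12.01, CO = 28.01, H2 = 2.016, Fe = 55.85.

11.675 g

n(C) = 104.33 / 12.01 = 8.68693 mol.
Reaction (1): C→CO ratio 2:2 ⇒ n(CO) = 8.68693 mol.
Reaction (2): CO→Fe ratio 3:2 ⇒ n(Fe) = 5.79129 mol.
Reaction (3): Fe→H2 ratio 1:1 ⇒ n(H2) = 5.79129 mol.
Mass of H2 = 5.79129 × 2.016 = 11.6752 g.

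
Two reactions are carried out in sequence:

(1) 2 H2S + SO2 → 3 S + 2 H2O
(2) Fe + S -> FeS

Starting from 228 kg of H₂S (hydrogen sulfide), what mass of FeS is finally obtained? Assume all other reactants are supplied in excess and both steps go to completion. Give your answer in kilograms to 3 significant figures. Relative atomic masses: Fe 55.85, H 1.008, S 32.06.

M(H2S) = 2(1.008) + 32.06 = 34.076 g/mol.
M(FeS) = 55.85 + 32.06 = 87.91 g/mol.
228 kg = 228000 g.
n(H2S) = 228000 / 34.076 = 6691 mol.
Step 1 gives a 2:3 ratio of H2S to S, so n(S) = 10040 mol.
In step 2 the S:FeS ratio is 1:1, so n(FeS) = 10040 mol.
Mass of FeS = 10040 × 87.91 = 882300 g = 882 kg.

882 kg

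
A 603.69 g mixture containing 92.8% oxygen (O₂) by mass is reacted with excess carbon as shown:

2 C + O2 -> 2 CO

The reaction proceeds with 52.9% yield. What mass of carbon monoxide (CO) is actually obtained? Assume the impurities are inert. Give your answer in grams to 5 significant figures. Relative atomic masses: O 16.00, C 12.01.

Pure O2 available = 603.69 g × 0.928 = 560.224 g.
M(O2) = 2(16.00) = 32.00 g/mol.
M(CO) = 12.01 + 16.00 = 28.01 g/mol.
n(O2) = 560.224 g / 32.00 g/mol = 17.5070 mol.
From the equation the O2:CO mole ratio is 1:2, so n(CO) = 17.5070 × 2/1 = 35.0140 mol.
Mass of CO = 35.0140 mol × 28.01 g/mol = 980.743 g.
Actual mass collected = 980.743 g × 0.529 = 518.813 g.

518.81 g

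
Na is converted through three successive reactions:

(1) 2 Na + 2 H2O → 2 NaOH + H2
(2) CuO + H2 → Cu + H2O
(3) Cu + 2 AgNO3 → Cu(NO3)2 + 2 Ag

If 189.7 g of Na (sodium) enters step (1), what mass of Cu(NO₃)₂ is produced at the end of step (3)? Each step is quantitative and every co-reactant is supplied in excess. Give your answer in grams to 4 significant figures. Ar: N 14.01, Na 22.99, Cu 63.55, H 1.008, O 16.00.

M(Na) = 22.99 g/mol.
M(Cu(NO3)2) = 63.55 + 2(14.01) + 6(16.00) = 187.57 g/mol.
n(Na) = 189.7 / 22.99 = 8.2514 mol.
Reaction (1): Na→H2 ratio 2:1 ⇒ n(H2) = 4.1257 mol.
Reaction (2): H2→Cu ratio 1:1 ⇒ n(Cu) = 4.1257 mol.
Reaction (3): Cu→Cu(NO3)2 ratio 1:1 ⇒ n(Cu(NO3)2) = 4.1257 mol.
Mass of Cu(NO3)2 = 4.1257 × 187.57 = 773.86 g.

773.9 g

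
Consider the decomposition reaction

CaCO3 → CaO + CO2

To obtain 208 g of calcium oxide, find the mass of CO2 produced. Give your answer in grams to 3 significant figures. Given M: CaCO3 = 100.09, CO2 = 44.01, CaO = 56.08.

163 g

n(CaO) = 208.0 g / 56.08 g/mol = 3.709 mol.
From the equation the CaO:CO2 mole ratio is 1:1, so n(CO2) = 3.709 × 1/1 = 3.709 mol.
Mass of CO2 = 3.709 mol × 44.01 g/mol = 163.2 g.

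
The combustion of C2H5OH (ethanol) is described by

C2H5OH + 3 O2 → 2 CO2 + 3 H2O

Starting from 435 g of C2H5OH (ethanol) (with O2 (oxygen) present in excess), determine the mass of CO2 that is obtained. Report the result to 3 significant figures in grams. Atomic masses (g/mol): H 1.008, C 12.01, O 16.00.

M(C2H5OH) = 2(12.01) + 6(1.008) + 16.00 = 46.068 g/mol.
M(CO2) = 12.01 + 2(16.00) = 44.01 g/mol.
n(C2H5OH) = 435.0 g / 46.068 g/mol = 9.443 mol.
From the equation the C2H5OH:CO2 mole ratio is 1:2, so n(CO2) = 9.443 × 2/1 = 18.89 mol.
Mass of CO2 = 18.89 mol × 44.01 g/mol = 831.1 g.

831 g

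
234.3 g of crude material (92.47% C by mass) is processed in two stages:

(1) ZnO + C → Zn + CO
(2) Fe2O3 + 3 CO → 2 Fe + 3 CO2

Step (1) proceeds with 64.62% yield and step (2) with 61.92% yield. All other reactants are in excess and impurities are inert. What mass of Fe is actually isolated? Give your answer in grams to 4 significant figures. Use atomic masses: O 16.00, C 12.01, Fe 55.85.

Pure C = 234.3 × 0.9247 = 216.66 g.
M(C) = 12.01 g/mol.
M(Fe) = 55.85 g/mol.
n(C) = 216.66 / 12.01 = 18.040 mol.
Step 1 (C:CO = 1:1): theoretical n(CO) = 18.040 mol; at 64.62% yield, n(CO) = 11.657 mol.
Step 2 (CO:Fe = 3:2): theoretical n(Fe) = 7.7715 mol, so theoretical mass = 7.7715 × 55.85 = 434.04 g.
At 61.92% yield, actual mass of Fe = 434.04 × 0.6192 = 268.76 g.

268.8 g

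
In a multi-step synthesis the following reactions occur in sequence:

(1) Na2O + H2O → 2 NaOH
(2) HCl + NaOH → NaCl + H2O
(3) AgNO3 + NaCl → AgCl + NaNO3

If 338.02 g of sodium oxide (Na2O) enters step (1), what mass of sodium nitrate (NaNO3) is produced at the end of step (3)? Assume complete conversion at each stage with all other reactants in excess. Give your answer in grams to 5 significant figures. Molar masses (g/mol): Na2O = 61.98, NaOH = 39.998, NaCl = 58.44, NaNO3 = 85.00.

n(Na2O) = 338.02 / 61.98 = 5.45369 mol.
Reaction (1): Na2O→NaOH ratio 1:2 ⇒ n(NaOH) = 10.9074 mol.
Reaction (2): NaOH→NaCl ratio 1:1 ⇒ n(NaCl) = 10.9074 mol.
Reaction (3): NaCl→NaNO3 ratio 1:1 ⇒ n(NaNO3) = 10.9074 mol.
Mass of NaNO3 = 10.9074 × 85.00 = 927.128 g.

927.13 g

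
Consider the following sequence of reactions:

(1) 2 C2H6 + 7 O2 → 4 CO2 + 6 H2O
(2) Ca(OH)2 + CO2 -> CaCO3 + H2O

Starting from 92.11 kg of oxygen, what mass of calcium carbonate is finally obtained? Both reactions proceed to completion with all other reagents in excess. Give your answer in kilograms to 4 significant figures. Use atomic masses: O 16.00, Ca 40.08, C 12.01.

M(O2) = 2(16.00) = 32.00 g/mol.
M(CaCO3) = 40.08 + 12.01 + 3(16.00) = 100.09 g/mol.
92.11 kg = 92110 g.
n(O2) = 92110 / 32.00 = 2878.4 mol.
Step 1 gives a 7:4 ratio of O2 to CO2, so n(CO2) = 1644.8 mol.
In step 2 the CO2:CaCO3 ratio is 1:1, so n(CaCO3) = 1644.8 mol.
Mass of CaCO3 = 1644.8 × 100.09 = 164630 g = 164.6 kg.

164.6 kg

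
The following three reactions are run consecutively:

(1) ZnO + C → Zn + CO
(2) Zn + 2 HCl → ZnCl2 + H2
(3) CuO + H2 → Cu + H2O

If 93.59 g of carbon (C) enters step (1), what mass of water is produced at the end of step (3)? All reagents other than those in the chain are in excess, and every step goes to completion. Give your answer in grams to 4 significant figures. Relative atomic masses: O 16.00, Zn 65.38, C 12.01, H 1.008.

140.4 g

M(C) = 12.01 g/mol.
M(H2O) = 2(1.008) + 16.00 = 18.016 g/mol.
n(C) = 93.59 / 12.01 = 7.7927 mol.
Reaction (1): C→Zn ratio 1:1 ⇒ n(Zn) = 7.7927 mol.
Reaction (2): Zn→H2 ratio 1:1 ⇒ n(H2) = 7.7927 mol.
Reaction (3): H2→H2O ratio 1:1 ⇒ n(H2O) = 7.7927 mol.
Mass of H2O = 7.7927 × 18.016 = 140.39 g.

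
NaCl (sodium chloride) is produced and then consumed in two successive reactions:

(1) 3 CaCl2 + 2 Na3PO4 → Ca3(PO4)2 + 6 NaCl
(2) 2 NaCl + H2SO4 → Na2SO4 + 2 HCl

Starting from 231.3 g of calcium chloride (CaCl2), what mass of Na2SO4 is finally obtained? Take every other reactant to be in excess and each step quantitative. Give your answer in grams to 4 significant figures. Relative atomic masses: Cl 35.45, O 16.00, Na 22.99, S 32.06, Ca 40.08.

296.0 g

M(CaCl2) = 40.08 + 2(35.45) = 110.98 g/mol.
M(Na2SO4) = 2(22.99) + 32.06 + 4(16.00) = 142.04 g/mol.
n(CaCl2) = 231.30 / 110.98 = 2.0842 mol.
Step 1 gives a 3:6 ratio of CaCl2 to NaCl, so n(NaCl) = 4.1683 mol.
In step 2 the NaCl:Na2SO4 ratio is 2:1, so n(Na2SO4) = 2.0842 mol.
Mass of Na2SO4 = 2.0842 × 142.04 = 296.03 g.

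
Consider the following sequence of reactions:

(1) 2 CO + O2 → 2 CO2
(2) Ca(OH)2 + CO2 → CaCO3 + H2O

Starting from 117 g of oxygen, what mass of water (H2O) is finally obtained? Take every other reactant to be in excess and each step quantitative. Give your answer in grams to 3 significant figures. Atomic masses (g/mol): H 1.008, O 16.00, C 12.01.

132 g

M(O2) = 2(16.00) = 32.00 g/mol.
M(H2O) = 2(1.008) + 16.00 = 18.016 g/mol.
n(O2) = 117.0 / 32.00 = 3.656 mol.
Step 1 gives a 1:2 ratio of O2 to CO2, so n(CO2) = 7.312 mol.
In step 2 the CO2:H2O ratio is 1:1, so n(H2O) = 7.312 mol.
Mass of H2O = 7.312 × 18.016 = 131.7 g.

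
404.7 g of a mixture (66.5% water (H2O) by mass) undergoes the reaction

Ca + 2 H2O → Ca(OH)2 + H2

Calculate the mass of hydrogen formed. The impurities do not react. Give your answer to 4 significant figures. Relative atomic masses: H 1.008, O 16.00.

Mass of pure H2O = 404.7 g × 0.665 = 269.13 g.
M(H2O) = 2(1.008) + 16.00 = 18.016 g/mol.
M(H2) = 2(1.008) = 2.016 g/mol.
n(H2O) = 269.13 g / 18.016 g/mol = 14.938 mol.
From the equation the H2O:H2 mole ratio is 2:1, so n(H2) = 14.938 × 1/2 = 7.4691 mol.
Mass of H2 = 7.4691 mol × 2.016 g/mol = 15.058 g.

15.06 g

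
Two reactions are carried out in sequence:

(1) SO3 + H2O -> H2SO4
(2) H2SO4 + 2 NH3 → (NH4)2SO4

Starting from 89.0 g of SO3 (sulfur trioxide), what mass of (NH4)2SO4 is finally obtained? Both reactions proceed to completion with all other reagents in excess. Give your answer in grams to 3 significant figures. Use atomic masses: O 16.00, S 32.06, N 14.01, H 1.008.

M(SO3) = 32.06 + 3(16.00) = 80.06 g/mol.
M((NH4)2SO4) = 2(14.01) + 8(1.008) + 32.06 + 4(16.00) = 132.144 g/mol.
n(SO3) = 89.00 / 80.06 = 1.112 mol.
Step 1 gives a 1:1 ratio of SO3 to H2SO4, so n(H2SO4) = 1.112 mol.
In step 2 the H2SO4:(NH4)2SO4 ratio is 1:1, so n((NH4)2SO4) = 1.112 mol.
Mass of (NH4)2SO4 = 1.112 × 132.144 = 146.9 g.

147 g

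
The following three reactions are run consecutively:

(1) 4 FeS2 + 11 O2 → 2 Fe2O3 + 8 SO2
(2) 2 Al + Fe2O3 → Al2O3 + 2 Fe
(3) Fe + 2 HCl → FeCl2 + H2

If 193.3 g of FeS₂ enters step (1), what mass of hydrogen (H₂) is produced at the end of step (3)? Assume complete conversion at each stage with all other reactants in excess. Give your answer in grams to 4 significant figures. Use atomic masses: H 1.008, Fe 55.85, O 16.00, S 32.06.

M(FeS2) = 55.85 + 2(32.06) = 119.97 g/mol.
M(H2) = 2(1.008) = 2.016 g/mol.
n(FeS2) = 193.3 / 119.97 = 1.6112 mol.
Reaction (1): FeS2→Fe2O3 ratio 4:2 ⇒ n(Fe2O3) = 0.80562 mol.
Reaction (2): Fe2O3→Fe ratio 1:2 ⇒ n(Fe) = 1.6112 mol.
Reaction (3): Fe→H2 ratio 1:1 ⇒ n(H2) = 1.6112 mol.
Mass of H2 = 1.6112 × 2.016 = 3.2483 g.

3.248 g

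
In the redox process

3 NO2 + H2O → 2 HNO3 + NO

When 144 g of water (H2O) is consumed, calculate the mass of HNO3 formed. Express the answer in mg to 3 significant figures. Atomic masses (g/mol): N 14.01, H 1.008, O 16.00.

1010000 mg

M(H2O) = 2(1.008) + 16.00 = 18.016 g/mol.
M(HNO3) = 1.008 + 14.01 + 3(16.00) = 63.018 g/mol.
n(H2O) = 144.0 g / 18.016 g/mol = 7.993 mol.
From the equation the H2O:HNO3 mole ratio is 1:2, so n(HNO3) = 7.993 × 2/1 = 15.99 mol.
Mass of HNO3 = 15.99 mol × 63.018 g/mol = 1007 g.
Converting to mg: 1007 g = 1010000 mg.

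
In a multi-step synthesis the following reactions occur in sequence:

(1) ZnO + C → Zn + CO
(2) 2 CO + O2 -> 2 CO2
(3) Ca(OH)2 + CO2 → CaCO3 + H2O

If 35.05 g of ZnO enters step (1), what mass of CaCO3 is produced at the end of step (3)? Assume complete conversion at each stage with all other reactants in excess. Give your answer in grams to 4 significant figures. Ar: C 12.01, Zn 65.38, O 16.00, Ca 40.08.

43.11 g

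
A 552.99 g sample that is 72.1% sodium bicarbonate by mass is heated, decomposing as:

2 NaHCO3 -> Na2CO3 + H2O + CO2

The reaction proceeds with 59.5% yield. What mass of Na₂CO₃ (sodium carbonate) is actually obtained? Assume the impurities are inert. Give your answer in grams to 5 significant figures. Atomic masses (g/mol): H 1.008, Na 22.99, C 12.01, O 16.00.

Pure NaHCO3 available = 552.99 g × 0.721 = 398.706 g.
M(NaHCO3) = 22.99 + 1.008 + 12.01 + 3(16.00) = 84.008 g/mol.
M(Na2CO3) = 2(22.99) + 12.01 + 3(16.00) = 105.99 g/mol.
n(NaHCO3) = 398.706 g / 84.008 g/mol = 4.74605 mol.
From the equation the NaHCO3:Na2CO3 mole ratio is 2:1, so n(Na2CO3) = 4.74605 × 1/2 = 2.37302 mol.
Mass of Na2CO3 = 2.37302 mol × 105.99 g/mol = 251.517 g.
Actual mass collected = 251.517 g × 0.595 = 149.652 g.

149.65 g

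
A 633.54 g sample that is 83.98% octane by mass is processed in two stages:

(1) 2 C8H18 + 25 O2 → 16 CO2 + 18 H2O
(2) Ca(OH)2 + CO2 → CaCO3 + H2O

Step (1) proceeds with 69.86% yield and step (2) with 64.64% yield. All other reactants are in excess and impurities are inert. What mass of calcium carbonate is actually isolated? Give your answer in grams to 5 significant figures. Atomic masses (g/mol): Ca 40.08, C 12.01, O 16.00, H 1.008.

1684.2 g

Pure C8H18 = 633.54 × 0.8398 = 532.047 g.
M(C8H18) = 8(12.01) + 18(1.008) = 114.224 g/mol.
M(CaCO3) = 40.08 + 12.01 + 3(16.00) = 100.09 g/mol.
n(C8H18) = 532.047 / 114.224 = 4.65793 mol.
Step 1 (C8H18:CO2 = 2:16): theoretical n(CO2) = 37.2634 mol; at 69.86% yield, n(CO2) = 26.0322 mol.
Step 2 (CO2:CaCO3 = 1:1): theoretical n(CaCO3) = 26.0322 mol, so theoretical mass = 26.0322 × 100.09 = 2605.56 g.
At 64.64% yield, actual mass of CaCO3 = 2605.56 × 0.6464 = 1684.24 g.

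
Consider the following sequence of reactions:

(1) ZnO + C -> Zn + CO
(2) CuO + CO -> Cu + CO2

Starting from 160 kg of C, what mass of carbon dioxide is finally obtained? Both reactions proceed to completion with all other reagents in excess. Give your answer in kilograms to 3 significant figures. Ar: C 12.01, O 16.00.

M(C) = 12.01 g/mol.
M(CO2) = 12.01 + 2(16.00) = 44.01 g/mol.
160 kg = 160000 g.
n(C) = 160000 / 12.01 = 13320 mol.
Step 1 gives a 1:1 ratio of C to CO, so n(CO) = 13320 mol.
In step 2 the CO:CO2 ratio is 1:1, so n(CO2) = 13320 mol.
Mass of CO2 = 13320 × 44.01 = 586300 g = 586 kg.

586 kg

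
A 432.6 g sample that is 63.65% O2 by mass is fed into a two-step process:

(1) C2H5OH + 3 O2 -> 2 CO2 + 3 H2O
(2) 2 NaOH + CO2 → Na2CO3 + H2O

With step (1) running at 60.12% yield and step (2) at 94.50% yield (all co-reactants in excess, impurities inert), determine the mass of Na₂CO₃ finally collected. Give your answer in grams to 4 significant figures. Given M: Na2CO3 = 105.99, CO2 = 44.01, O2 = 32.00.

345.4 g

Pure O2 = 432.6 × 0.6365 = 275.35 g.
n(O2) = 275.35 / 32.00 = 8.6047 mol.
Step 1 (O2:CO2 = 3:2): theoretical n(CO2) = 5.7365 mol; at 60.12% yield, n(CO2) = 3.4488 mol.
Step 2 (CO2:Na2CO3 = 1:1): theoretical n(Na2CO3) = 3.4488 mol, so theoretical mass = 3.4488 × 105.99 = 365.53 g.
At 94.50% yield, actual mass of Na2CO3 = 365.53 × 0.9450 = 345.43 g.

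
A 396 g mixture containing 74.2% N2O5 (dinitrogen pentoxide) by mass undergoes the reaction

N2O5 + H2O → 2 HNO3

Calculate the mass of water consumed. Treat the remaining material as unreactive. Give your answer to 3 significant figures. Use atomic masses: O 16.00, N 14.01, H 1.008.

49.0 g

Mass of pure N2O5 = 396 g × 0.742 = 293.8 g.
M(N2O5) = 2(14.01) + 5(16.00) = 108.02 g/mol.
M(H2O) = 2(1.008) + 16.00 = 18.016 g/mol.
n(N2O5) = 293.8 g / 108.02 g/mol = 2.720 mol.
From the equation the N2O5:H2O mole ratio is 1:1, so n(H2O) = 2.720 × 1/1 = 2.720 mol.
Mass of H2O = 2.720 mol × 18.016 g/mol = 49.01 g.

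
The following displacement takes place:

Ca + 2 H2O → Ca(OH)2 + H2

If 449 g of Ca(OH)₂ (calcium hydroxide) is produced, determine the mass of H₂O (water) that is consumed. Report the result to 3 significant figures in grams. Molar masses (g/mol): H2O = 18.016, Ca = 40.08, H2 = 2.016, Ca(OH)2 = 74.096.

n(Ca(OH)2) = 449.0 g / 74.096 g/mol = 6.060 mol.
From the equation the Ca(OH)2:H2O mole ratio is 1:2, so n(H2O) = 6.060 × 2/1 = 12.12 mol.
Mass of H2O = 12.12 mol × 18.016 g/mol = 218.3 g.

218 g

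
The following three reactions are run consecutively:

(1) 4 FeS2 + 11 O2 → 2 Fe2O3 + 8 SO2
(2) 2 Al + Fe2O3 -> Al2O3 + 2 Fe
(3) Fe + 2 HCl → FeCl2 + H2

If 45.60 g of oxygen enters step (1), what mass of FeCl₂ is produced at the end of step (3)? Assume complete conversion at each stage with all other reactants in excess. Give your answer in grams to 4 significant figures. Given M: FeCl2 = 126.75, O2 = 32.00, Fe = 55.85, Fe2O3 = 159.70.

n(O2) = 45.60 / 32.00 = 1.4250 mol.
Reaction (1): O2→Fe2O3 ratio 11:2 ⇒ n(Fe2O3) = 0.25909 mol.
Reaction (2): Fe2O3→Fe ratio 1:2 ⇒ n(Fe) = 0.51818 mol.
Reaction (3): Fe→FeCl2 ratio 1:1 ⇒ n(FeCl2) = 0.51818 mol.
Mass of FeCl2 = 0.51818 × 126.75 = 65.680 g.

65.68 g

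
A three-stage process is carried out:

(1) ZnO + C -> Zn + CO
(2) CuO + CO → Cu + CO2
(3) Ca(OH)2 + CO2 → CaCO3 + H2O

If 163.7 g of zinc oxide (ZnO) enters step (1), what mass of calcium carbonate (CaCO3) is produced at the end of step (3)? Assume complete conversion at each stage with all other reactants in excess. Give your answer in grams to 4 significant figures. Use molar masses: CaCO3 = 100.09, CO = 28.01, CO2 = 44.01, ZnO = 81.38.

201.3 g

n(ZnO) = 163.7 / 81.38 = 2.0116 mol.
Reaction (1): ZnO→CO ratio 1:1 ⇒ n(CO) = 2.0116 mol.
Reaction (2): CO→CO2 ratio 1:1 ⇒ n(CO2) = 2.0116 mol.
Reaction (3): CO2→CaCO3 ratio 1:1 ⇒ n(CaCO3) = 2.0116 mol.
Mass of CaCO3 = 2.0116 × 100.09 = 201.34 g.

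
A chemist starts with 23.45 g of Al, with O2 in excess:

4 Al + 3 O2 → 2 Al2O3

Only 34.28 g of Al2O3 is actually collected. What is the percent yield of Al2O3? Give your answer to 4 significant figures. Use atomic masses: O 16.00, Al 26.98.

77.36 %

M(Al) = 26.98 g/mol.
M(Al2O3) = 2(26.98) + 3(16.00) = 101.96 g/mol.
n(Al) = 23.450 g / 26.98 g/mol = 0.86916 mol.
From the equation the Al:Al2O3 mole ratio is 4:2, so n(Al2O3) = 0.86916 × 2/4 = 0.43458 mol.
Mass of Al2O3 = 0.43458 mol × 101.96 g/mol = 44.310 g.
This is the theoretical yield. Percent yield = 34.28 g / 44.310 g × 100% = 77.364%.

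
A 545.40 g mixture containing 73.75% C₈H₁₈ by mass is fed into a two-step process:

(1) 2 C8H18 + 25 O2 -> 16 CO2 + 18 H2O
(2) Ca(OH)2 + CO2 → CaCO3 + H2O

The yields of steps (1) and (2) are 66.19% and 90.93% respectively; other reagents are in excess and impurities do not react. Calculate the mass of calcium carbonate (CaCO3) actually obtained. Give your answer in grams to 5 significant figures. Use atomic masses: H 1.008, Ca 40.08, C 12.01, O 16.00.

Pure C8H18 = 545.40 × 0.7375 = 402.233 g.
M(C8H18) = 8(12.01) + 18(1.008) = 114.224 g/mol.
M(CaCO3) = 40.08 + 12.01 + 3(16.00) = 100.09 g/mol.
n(C8H18) = 402.233 / 114.224 = 3.52144 mol.
Step 1 (C8H18:CO2 = 2:16): theoretical n(CO2) = 28.1715 mol; at 66.19% yield, n(CO2) = 18.6467 mol.
Step 2 (CO2:CaCO3 = 1:1): theoretical n(CaCO3) = 18.6467 mol, so theoretical mass = 18.6467 × 100.09 = 1866.35 g.
At 90.93% yield, actual mass of CaCO3 = 1866.35 × 0.9093 = 1697.07 g.

1697.1 g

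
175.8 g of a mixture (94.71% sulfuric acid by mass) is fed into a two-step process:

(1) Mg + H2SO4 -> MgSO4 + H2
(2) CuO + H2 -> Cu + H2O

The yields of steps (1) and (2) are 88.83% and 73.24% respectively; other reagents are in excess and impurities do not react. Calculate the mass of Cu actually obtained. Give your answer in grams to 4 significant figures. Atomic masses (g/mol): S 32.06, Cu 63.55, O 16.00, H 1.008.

Pure H2SO4 = 175.8 × 0.9471 = 166.50 g.
M(H2SO4) = 2(1.008) + 32.06 + 4(16.00) = 98.076 g/mol.
M(Cu) = 63.55 g/mol.
n(H2SO4) = 166.50 / 98.076 = 1.6977 mol.
Step 1 (H2SO4:H2 = 1:1): theoretical n(H2) = 1.6977 mol; at 88.83% yield, n(H2) = 1.5080 mol.
Step 2 (H2:Cu = 1:1): theoretical n(Cu) = 1.5080 mol, so theoretical mass = 1.5080 × 63.55 = 95.836 g.
At 73.24% yield, actual mass of Cu = 95.836 × 0.7324 = 70.190 g.

70.19 g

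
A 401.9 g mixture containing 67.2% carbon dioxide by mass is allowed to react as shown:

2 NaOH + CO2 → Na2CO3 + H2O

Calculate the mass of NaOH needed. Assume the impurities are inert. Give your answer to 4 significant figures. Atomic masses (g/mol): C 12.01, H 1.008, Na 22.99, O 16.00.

Mass of pure CO2 = 401.9 g × 0.672 = 270.08 g.
M(CO2) = 12.01 + 2(16.00) = 44.01 g/mol.
M(NaOH) = 22.99 + 16.00 + 1.008 = 39.998 g/mol.
n(CO2) = 270.08 g / 44.01 g/mol = 6.1367 mol.
From the equation the CO2:NaOH mole ratio is 1:2, so n(NaOH) = 6.1367 × 2/1 = 12.273 mol.
Mass of NaOH = 12.273 mol × 39.998 g/mol = 490.91 g.

490.9 g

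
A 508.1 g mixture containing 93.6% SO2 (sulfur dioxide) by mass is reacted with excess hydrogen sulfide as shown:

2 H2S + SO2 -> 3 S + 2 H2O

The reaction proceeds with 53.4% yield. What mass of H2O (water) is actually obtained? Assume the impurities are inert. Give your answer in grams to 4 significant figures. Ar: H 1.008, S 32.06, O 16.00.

142.8 g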